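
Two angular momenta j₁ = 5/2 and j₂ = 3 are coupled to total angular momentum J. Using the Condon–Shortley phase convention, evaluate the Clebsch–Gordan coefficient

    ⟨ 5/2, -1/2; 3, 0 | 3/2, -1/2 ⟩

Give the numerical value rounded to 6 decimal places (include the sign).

triangle: 4!·1!·2!/8! = 48/40320
(j±m)!: 2!·3!·3!·3!·1!·2! = 864
prefactor² = (2J+1)·Δ·N² = 144/35
  k=2: +1/(2!·2!·1!·1!·0!·1!) = 1/4
  k=3: −1/(3!·1!·0!·0!·1!·2!) = -1/12
Σ = 1/6  ⇒  CG² = 144/35·1/6² = 4/35
CG = +√(4/35) = +0.338062

+√(4/35) = +0.338062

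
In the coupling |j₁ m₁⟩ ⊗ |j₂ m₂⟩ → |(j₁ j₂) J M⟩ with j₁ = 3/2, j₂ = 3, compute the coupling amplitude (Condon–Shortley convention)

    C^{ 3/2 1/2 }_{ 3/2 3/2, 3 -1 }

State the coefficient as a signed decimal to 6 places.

triangle: 3!*0!*3!/7! = 36/5040
(j±m)!: 3!*0!*2!*4!*2!*1! = 576
prefactor² = (2J+1)*Δ*N² = 576/35
  k=0: +1/(0!*3!*0!*2!*0!*1!) = 1/12
Σ = 1/12  ⇒  CG² = 576/35*1/12² = 4/35
CG = +√(4/35) = +0.338062

+0.338062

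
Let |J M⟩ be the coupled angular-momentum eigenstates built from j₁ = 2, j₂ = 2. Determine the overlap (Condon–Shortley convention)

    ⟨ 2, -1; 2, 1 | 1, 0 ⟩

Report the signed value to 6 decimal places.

triangle: 3!·1!·1!/6! = 6/720
(j±m)!: 1!·3!·3!·1!·1!·1! = 36
prefactor² = (2J+1)·Δ·N² = 9/10
  k=2: +1/(2!·1!·1!·1!·0!·0!) = 1/2
  k=3: −1/(3!·0!·0!·0!·1!·1!) = -1/6
Σ = 1/3  ⇒  CG² = 9/10·1/3² = 1/10
CG = +√(1/10) = +0.316228

+√(1/10) = +0.316228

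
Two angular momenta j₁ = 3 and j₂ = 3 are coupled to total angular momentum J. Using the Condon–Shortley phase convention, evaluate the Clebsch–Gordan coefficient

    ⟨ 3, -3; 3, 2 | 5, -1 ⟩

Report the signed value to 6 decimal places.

triangle: 1!*5!*5!/12! = 14400/479001600
(j±m)!: 0!*6!*5!*1!*4!*6! = 1492992000
prefactor² = (2J+1)*Δ*N² = 3456000/7
  k=1: −1/(1!*0!*5!*4!*0!*1!) = -1/2880
Σ = -1/2880  ⇒  CG² = 3456000/7*(-1/2880)² = 5/84
CG = −√(5/84) = -0.243975

-0.243975  (= −√(5/84))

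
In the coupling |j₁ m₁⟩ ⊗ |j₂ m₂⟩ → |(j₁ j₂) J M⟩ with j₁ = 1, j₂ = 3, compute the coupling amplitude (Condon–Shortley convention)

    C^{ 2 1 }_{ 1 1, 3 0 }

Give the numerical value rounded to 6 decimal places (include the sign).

j₁+j₂−J=2  J+j₁−j₂=0  J−j₁+j₂=4  j₁+j₂+J+1=7
(j₁±m₁, j₂±m₂, J±M) = (2,0,3,3,3,1)
P² = 144/7
sum k=0..0:
  [0] +1/12 = 1/12
S = 1/12
C² = P²·S² = 1/7 ; C = +0.377964

+√(1/7) = +0.377964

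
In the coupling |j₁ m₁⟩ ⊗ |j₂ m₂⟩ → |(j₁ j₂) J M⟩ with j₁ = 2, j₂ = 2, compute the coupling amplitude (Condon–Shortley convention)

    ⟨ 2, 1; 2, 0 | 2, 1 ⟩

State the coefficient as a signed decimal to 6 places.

-0.267261

√[5·2!2!2!/7! · 3!1!2!2!3!1!] = √(8/7)
  +(−1)^0/∏(0,2,1,2,1,0)! = 1/4  (running 1/4)
  +(−1)^1/∏(1,1,0,1,2,1)! = -1/2  (running -1/4)
⟨..|..⟩ = √(8/7)·(-1/4) = -0.267261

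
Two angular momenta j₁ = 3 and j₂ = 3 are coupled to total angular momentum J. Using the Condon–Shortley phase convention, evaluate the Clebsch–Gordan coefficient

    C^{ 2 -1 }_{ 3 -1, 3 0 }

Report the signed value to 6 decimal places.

j₁+j₂−J=4  J+j₁−j₂=2  J−j₁+j₂=2  j₁+j₂+J+1=9
(j₁±m₁, j₂±m₂, J±M) = (2,4,3,3,1,3)
P² = 96/7
sum k=2..3:
  [2] +1/8 = 1/8
  [3] −1/12 = -1/12
S = 1/24
C² = P²·S² = 1/42 ; C = +0.154303

+0.154303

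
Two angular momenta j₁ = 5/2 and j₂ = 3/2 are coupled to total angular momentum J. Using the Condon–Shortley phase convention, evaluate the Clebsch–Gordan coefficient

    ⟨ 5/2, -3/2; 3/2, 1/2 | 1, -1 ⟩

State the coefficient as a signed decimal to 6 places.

+0.547723  (= +√(3/10))

triangle: 3!·2!·0!/6! = 12/720
(j±m)!: 1!·4!·2!·1!·0!·2! = 96
prefactor² = (2J+1)·Δ·N² = 24/5
  k=2: +1/(2!·1!·2!·0!·0!·0!) = 1/4
Σ = 1/4  ⇒  CG² = 24/5·1/4² = 3/10
CG = +√(3/10) = +0.547723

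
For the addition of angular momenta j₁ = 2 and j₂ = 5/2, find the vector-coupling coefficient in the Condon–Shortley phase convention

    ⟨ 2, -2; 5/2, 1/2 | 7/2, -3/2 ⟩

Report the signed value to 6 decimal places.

-0.617213

√[8·1!3!4!/9! · 0!4!3!2!2!5!] = √(1536/7)
  +(−1)^1/∏(1,0,3,2,0,2)! = -1/24  (running -1/24)
⟨..|..⟩ = √(1536/7)·(-1/24) = -0.617213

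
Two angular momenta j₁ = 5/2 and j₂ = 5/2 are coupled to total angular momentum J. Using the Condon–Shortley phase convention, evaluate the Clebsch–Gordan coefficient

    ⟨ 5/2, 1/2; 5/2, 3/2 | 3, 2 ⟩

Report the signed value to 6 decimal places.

-0.288675  (= −√(1/12))

j₁+j₂−J=2  J+j₁−j₂=3  J−j₁+j₂=3  j₁+j₂+J+1=9
(j₁±m₁, j₂±m₂, J±M) = (3,2,4,1,5,1)
P² = 48
sum k=1..2:
  [1] −1/12 = -1/12
  [2] +1/24 = 1/24
S = -1/24
C² = P²·S² = 1/12 ; C = -0.288675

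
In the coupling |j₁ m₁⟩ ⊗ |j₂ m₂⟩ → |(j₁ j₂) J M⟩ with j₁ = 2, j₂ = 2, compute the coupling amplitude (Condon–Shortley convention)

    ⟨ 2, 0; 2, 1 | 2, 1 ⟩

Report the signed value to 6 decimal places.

triangle: 2!*2!*2!/7! = 8/5040
(j±m)!: 2!*2!*3!*1!*3!*1! = 144
prefactor² = (2J+1)*Δ*N² = 8/7
  k=1: −1/(1!*1!*1!*2!*1!*0!) = -1/2
  k=2: +1/(2!*0!*0!*1!*2!*1!) = 1/4
Σ = -1/4  ⇒  CG² = 8/7*(-1/4)² = 1/14
CG = −√(1/14) = -0.267261

-0.267261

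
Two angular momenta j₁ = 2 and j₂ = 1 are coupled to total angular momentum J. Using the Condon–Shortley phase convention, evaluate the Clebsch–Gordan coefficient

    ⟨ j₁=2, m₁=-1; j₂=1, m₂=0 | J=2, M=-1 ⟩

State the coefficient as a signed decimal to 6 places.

j₁+j₂−J=1  J+j₁−j₂=3  J−j₁+j₂=1  j₁+j₂+J+1=6
(j₁±m₁, j₂±m₂, J±M) = (1,3,1,1,1,3)
P² = 3/2
sum k=0..1:
  [0] +1/6 = 1/6
  [1] −1/2 = -1/2
S = -1/3
C² = P²·S² = 1/6 ; C = -0.408248

−√(1/6) ≈ -0.408248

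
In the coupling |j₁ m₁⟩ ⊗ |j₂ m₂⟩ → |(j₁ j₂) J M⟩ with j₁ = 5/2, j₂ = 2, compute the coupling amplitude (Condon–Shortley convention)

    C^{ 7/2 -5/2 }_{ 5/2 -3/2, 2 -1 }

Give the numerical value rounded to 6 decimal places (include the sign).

−√(1/63) ≈ -0.125988

j₁+j₂−J=1  J+j₁−j₂=4  J−j₁+j₂=3  j₁+j₂+J+1=9
(j₁±m₁, j₂±m₂, J±M) = (1,4,1,3,1,6)
P² = 2304/7
sum k=0..1:
  [0] +1/48 = 1/48
  [1] −1/36 = -1/36
S = -1/144
C² = P²·S² = 1/63 ; C = -0.125988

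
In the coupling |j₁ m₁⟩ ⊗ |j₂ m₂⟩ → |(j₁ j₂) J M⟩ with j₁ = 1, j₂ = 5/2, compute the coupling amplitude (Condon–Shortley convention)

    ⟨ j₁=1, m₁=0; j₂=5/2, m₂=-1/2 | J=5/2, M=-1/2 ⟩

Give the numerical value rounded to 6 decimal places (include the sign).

+√(1/35) ≈ +0.169031

j₁+j₂−J=1  J+j₁−j₂=1  J−j₁+j₂=4  j₁+j₂+J+1=7
(j₁±m₁, j₂±m₂, J±M) = (1,1,2,3,2,3)
P² = 144/35
sum k=0..1:
  [0] +1/4 = 1/4
  [1] −1/6 = -1/6
S = 1/12
C² = P²·S² = 1/35 ; C = +0.169031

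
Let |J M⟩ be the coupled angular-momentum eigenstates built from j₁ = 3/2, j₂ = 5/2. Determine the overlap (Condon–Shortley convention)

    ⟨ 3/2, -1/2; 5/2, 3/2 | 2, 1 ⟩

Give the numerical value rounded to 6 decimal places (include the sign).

+0.154303

j₁+j₂−J=2  J+j₁−j₂=1  J−j₁+j₂=3  j₁+j₂+J+1=7
(j₁±m₁, j₂±m₂, J±M) = (1,2,4,1,3,1)
P² = 24/7
sum k=1..2:
  [1] −1/6 = -1/6
  [2] +1/4 = 1/4
S = 1/12
C² = P²·S² = 1/42 ; C = +0.154303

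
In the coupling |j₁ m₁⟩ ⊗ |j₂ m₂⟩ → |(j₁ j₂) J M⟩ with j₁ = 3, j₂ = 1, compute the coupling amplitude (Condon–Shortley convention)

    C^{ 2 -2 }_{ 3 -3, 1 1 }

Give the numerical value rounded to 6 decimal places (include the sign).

+0.845154  (= +√(5/7))

√[5·2!4!0!/7! · 0!6!2!0!0!4!] = √(11520/7)
  +(−1)^2/∏(2,0,4,0,0,0)! = 1/48  (running 1/48)
⟨..|..⟩ = √(11520/7)·(1/48) = +0.845154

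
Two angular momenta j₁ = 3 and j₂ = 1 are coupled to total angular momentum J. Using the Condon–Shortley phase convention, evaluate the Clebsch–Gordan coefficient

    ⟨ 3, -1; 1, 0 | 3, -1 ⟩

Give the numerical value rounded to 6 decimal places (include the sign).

-0.288675  (= −√(1/12))

triangle: 1!*5!*1!/8! = 120/40320
(j±m)!: 2!*4!*1!*1!*2!*4! = 2304
prefactor² = (2J+1)*Δ*N² = 48
  k=0: +1/(0!*1!*4!*1!*1!*0!) = 1/24
  k=1: −1/(1!*0!*3!*0!*2!*1!) = -1/12
Σ = -1/24  ⇒  CG² = 48*(-1/24)² = 1/12
CG = −√(1/12) = -0.288675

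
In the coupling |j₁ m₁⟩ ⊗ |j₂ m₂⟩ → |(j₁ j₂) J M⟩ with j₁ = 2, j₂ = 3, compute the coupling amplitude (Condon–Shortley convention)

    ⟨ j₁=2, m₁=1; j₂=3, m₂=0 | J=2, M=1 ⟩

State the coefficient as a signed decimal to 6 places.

j₁+j₂−J=3  J+j₁−j₂=1  J−j₁+j₂=3  j₁+j₂+J+1=8
(j₁±m₁, j₂±m₂, J±M) = (3,1,3,3,3,1)
P² = 81/14
sum k=0..1:
  [0] +1/36 = 1/36
  [1] −1/4 = -1/4
S = -2/9
C² = P²·S² = 2/7 ; C = -0.534522

-0.534522  (= −√(2/7))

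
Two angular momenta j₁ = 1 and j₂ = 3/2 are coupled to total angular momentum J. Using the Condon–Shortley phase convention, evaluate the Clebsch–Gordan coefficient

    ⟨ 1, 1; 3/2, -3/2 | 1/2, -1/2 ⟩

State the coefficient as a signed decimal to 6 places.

√[2·2!0!1!/4! · 2!0!0!3!0!1!] = √(2)
  +(−1)^0/∏(0,2,0,0,0,1)! = 1/2  (running 1/2)
⟨..|..⟩ = √(2)·(1/2) = +0.707107

+0.707107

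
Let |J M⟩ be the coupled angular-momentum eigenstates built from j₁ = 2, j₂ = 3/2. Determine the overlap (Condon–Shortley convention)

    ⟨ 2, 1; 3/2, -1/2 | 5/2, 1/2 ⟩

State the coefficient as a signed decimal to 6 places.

+√(5/14) ≈ +0.597614

triangle: 1!×3!×2!/7! = 12/5040
(j±m)!: 3!×1!×1!×2!×3!×2! = 144
prefactor² = (2J+1)×Δ×N² = 72/35
  k=0: +1/(0!×1!×1!×1!×2!×1!) = 1/2
  k=1: −1/(1!×0!×0!×0!×3!×2!) = -1/12
Σ = 5/12  ⇒  CG² = 72/35×5/12² = 5/14
CG = +√(5/14) = +0.597614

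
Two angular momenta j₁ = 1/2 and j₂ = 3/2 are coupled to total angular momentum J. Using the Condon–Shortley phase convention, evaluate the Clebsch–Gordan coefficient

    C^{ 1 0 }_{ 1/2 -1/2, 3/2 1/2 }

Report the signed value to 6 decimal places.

j₁+j₂−J=1  J+j₁−j₂=0  J−j₁+j₂=2  j₁+j₂+J+1=4
(j₁±m₁, j₂±m₂, J±M) = (0,1,2,1,1,1)
P² = 1/2
sum k=1..1:
  [1] −1/1 = -1
S = -1
C² = P²·S² = 1/2 ; C = -0.707107

-0.707107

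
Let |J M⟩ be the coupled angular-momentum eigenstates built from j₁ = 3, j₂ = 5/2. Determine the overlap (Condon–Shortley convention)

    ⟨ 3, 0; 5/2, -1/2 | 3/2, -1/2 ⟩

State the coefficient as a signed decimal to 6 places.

+√(4/35) = +0.338062

triangle: 4!×2!×1!/8! = 48/40320
(j±m)!: 3!×3!×2!×3!×1!×2! = 864
prefactor² = (2J+1)×Δ×N² = 144/35
  k=1: −1/(1!×3!×2!×1!×0!×0!) = -1/12
  k=2: +1/(2!×2!×1!×0!×1!×1!) = 1/4
Σ = 1/6  ⇒  CG² = 144/35×1/6² = 4/35
CG = +√(4/35) = +0.338062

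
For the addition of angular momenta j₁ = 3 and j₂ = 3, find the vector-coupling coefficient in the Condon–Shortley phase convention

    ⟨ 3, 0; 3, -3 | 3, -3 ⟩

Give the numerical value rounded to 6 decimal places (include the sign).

+0.408248

triangle: 3!·3!·3!/10! = 216/3628800
(j±m)!: 3!·3!·0!·6!·0!·6! = 18662400
prefactor² = (2J+1)·Δ·N² = 7776
  k=0: +1/(0!·3!·3!·0!·0!·3!) = 1/216
Σ = 1/216  ⇒  CG² = 7776·1/216² = 1/6
CG = +√(1/6) = +0.408248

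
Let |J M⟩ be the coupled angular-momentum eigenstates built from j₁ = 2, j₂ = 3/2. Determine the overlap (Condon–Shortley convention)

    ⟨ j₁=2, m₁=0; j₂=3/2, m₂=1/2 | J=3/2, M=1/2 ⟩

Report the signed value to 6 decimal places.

-0.447214

j₁+j₂−J=2  J+j₁−j₂=2  J−j₁+j₂=1  j₁+j₂+J+1=6
(j₁±m₁, j₂±m₂, J±M) = (2,2,2,1,2,1)
P² = 16/45
sum k=1..2:
  [1] −1/1 = -1
  [2] +1/4 = 1/4
S = -3/4
C² = P²·S² = 1/5 ; C = -0.447214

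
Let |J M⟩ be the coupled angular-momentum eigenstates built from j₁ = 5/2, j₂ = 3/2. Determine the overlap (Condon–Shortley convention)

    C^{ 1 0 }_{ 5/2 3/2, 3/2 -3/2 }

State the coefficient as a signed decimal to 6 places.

j₁+j₂−J=3  J+j₁−j₂=2  J−j₁+j₂=0  j₁+j₂+J+1=6
(j₁±m₁, j₂±m₂, J±M) = (4,1,0,3,1,1)
P² = 36/5
sum k=0..0:
  [0] +1/6 = 1/6
S = 1/6
C² = P²·S² = 1/5 ; C = +0.447214

+√(1/5) ≈ +0.447214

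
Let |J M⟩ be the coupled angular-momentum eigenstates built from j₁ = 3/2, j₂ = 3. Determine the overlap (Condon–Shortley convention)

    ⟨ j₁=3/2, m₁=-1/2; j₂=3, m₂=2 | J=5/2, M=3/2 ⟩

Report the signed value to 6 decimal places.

+√(1/14) ≈ +0.267261

j₁+j₂−J=2  J+j₁−j₂=1  J−j₁+j₂=4  j₁+j₂+J+1=8
(j₁±m₁, j₂±m₂, J±M) = (1,2,5,1,4,1)
P² = 288/7
sum k=1..2:
  [1] −1/24 = -1/24
  [2] +1/12 = 1/12
S = 1/24
C² = P²·S² = 1/14 ; C = +0.267261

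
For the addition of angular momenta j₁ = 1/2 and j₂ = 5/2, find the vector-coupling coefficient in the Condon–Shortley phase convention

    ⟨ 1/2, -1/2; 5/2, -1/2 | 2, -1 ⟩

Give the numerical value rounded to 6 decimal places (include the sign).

j₁+j₂−J=1  J+j₁−j₂=0  J−j₁+j₂=4  j₁+j₂+J+1=6
(j₁±m₁, j₂±m₂, J±M) = (0,1,2,3,1,3)
P² = 12
sum k=1..1:
  [1] −1/6 = -1/6
S = -1/6
C² = P²·S² = 1/3 ; C = -0.577350

−√(1/3) = -0.577350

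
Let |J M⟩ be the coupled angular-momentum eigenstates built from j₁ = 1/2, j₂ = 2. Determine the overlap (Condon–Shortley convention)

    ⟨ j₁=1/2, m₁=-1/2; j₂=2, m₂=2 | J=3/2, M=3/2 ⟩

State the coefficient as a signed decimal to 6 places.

−√(4/5) = -0.894427

triangle: 1!*0!*3!/5! = 6/120
(j±m)!: 0!*1!*4!*0!*3!*0! = 144
prefactor² = (2J+1)*Δ*N² = 144/5
  k=1: −1/(1!*0!*0!*3!*0!*0!) = -1/6
Σ = -1/6  ⇒  CG² = 144/5*(-1/6)² = 4/5
CG = −√(4/5) = -0.894427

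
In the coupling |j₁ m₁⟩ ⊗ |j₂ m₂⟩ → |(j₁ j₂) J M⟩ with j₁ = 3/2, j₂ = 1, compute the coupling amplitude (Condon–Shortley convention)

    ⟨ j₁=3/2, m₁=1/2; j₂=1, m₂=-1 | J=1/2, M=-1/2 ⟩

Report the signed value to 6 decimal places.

triangle: 2!·1!·0!/4! = 2/24
(j±m)!: 2!·1!·0!·2!·0!·1! = 4
prefactor² = (2J+1)·Δ·N² = 2/3
  k=0: +1/(0!·2!·1!·0!·0!·0!) = 1/2
Σ = 1/2  ⇒  CG² = 2/3·1/2² = 1/6
CG = +√(1/6) = +0.408248

+√(1/6) ≈ +0.408248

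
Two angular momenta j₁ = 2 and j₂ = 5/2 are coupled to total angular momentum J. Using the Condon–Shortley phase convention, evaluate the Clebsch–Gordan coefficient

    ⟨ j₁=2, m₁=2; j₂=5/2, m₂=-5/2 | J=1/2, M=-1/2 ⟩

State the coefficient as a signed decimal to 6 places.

+√(1/3) = +0.577350

j₁+j₂−J=4  J+j₁−j₂=0  J−j₁+j₂=1  j₁+j₂+J+1=6
(j₁±m₁, j₂±m₂, J±M) = (4,0,0,5,0,1)
P² = 192
sum k=0..0:
  [0] +1/24 = 1/24
S = 1/24
C² = P²·S² = 1/3 ; C = +0.577350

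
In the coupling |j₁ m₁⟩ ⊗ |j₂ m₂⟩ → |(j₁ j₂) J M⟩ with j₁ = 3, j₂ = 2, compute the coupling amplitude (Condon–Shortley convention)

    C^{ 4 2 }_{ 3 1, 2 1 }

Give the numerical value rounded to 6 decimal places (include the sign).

-0.188982

triangle: 1!·5!·3!/10! = 720/3628800
(j±m)!: 4!·2!·3!·1!·6!·2! = 414720
prefactor² = (2J+1)·Δ·N² = 5184/7
  k=0: +1/(0!·1!·2!·3!·3!·0!) = 1/72
  k=1: −1/(1!·0!·1!·2!·4!·1!) = -1/48
Σ = -1/144  ⇒  CG² = 5184/7·(-1/144)² = 1/28
CG = −√(1/28) = -0.188982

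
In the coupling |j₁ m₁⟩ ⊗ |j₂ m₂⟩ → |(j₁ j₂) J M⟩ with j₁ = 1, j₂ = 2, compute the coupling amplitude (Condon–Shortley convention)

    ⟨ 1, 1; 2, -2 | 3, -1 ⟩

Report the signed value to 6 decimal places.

j₁+j₂−J=0  J+j₁−j₂=2  J−j₁+j₂=4  j₁+j₂+J+1=7
(j₁±m₁, j₂±m₂, J±M) = (2,0,0,4,2,4)
P² = 768/5
sum k=0..0:
  [0] +1/48 = 1/48
S = 1/48
C² = P²·S² = 1/15 ; C = +0.258199

+√(1/15) = +0.258199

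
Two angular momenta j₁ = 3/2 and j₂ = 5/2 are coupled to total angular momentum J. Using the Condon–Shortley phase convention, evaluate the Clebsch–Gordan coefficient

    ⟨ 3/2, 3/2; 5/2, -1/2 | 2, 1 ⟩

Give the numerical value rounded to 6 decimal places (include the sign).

+√(9/28) ≈ +0.566947

j₁+j₂−J=2  J+j₁−j₂=1  J−j₁+j₂=3  j₁+j₂+J+1=7
(j₁±m₁, j₂±m₂, J±M) = (3,0,2,3,3,1)
P² = 36/7
sum k=0..0:
  [0] +1/4 = 1/4
S = 1/4
C² = P²·S² = 9/28 ; C = +0.566947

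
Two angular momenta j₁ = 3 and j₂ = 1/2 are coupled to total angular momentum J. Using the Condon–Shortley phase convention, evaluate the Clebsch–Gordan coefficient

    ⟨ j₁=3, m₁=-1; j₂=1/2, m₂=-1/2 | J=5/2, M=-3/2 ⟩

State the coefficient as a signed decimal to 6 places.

j₁+j₂−J=1  J+j₁−j₂=5  J−j₁+j₂=0  j₁+j₂+J+1=7
(j₁±m₁, j₂±m₂, J±M) = (2,4,0,1,1,4)
P² = 1152/7
sum k=0..0:
  [0] +1/24 = 1/24
S = 1/24
C² = P²·S² = 2/7 ; C = +0.534522

+0.534522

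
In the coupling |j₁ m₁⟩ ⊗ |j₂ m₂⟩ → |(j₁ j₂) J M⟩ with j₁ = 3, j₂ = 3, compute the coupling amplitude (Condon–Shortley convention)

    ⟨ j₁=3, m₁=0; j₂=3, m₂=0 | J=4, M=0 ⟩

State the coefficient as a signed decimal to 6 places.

-0.483494  (= −√(18/77))

triangle: 2!·4!·4!/11! = 1152/39916800
(j±m)!: 3!·3!·3!·3!·4!·4! = 746496
prefactor² = (2J+1)·Δ·N² = 373248/1925
  k=0: +1/(0!·2!·3!·3!·1!·1!) = 1/72
  k=1: −1/(1!·1!·2!·2!·2!·2!) = -1/16
  k=2: +1/(2!·0!·1!·1!·3!·3!) = 1/72
Σ = -5/144  ⇒  CG² = 373248/1925·(-5/144)² = 18/77
CG = −√(18/77) = -0.483494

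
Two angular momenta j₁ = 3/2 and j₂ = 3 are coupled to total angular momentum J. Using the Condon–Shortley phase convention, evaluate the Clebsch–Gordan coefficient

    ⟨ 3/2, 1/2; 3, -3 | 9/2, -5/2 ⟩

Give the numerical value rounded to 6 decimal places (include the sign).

√[10·0!3!6!/10! · 2!1!0!6!2!7!] = √(172800)
  +(−1)^0/∏(0,0,1,0,2,6)! = 1/1440  (running 1/1440)
⟨..|..⟩ = √(172800)·(1/1440) = +0.288675

+0.288675  (= +√(1/12))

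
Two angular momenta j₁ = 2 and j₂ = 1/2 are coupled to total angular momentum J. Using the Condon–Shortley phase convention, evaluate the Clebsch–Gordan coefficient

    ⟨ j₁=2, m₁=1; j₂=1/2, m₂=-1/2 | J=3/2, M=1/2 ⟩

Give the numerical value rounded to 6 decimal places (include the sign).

+√(3/5) ≈ +0.774597

j₁+j₂−J=1  J+j₁−j₂=3  J−j₁+j₂=0  j₁+j₂+J+1=5
(j₁±m₁, j₂±m₂, J±M) = (3,1,0,1,2,1)
P² = 12/5
sum k=0..0:
  [0] +1/2 = 1/2
S = 1/2
C² = P²·S² = 3/5 ; C = +0.774597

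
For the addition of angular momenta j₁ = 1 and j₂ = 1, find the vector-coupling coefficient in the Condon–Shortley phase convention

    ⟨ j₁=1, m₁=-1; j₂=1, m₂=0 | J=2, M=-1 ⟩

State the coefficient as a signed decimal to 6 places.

+0.707107

triangle: 0!·2!·2!/5! = 4/120
(j±m)!: 0!·2!·1!·1!·1!·3! = 12
prefactor² = (2J+1)·Δ·N² = 2
  k=0: +1/(0!·0!·2!·1!·0!·1!) = 1/2
Σ = 1/2  ⇒  CG² = 2·1/2² = 1/2
CG = +√(1/2) = +0.707107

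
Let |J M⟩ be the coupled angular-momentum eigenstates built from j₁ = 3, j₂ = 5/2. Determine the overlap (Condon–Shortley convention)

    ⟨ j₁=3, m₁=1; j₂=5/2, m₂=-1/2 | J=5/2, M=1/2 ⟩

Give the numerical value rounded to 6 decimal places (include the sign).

−√(8/35) ≈ -0.478091

j₁+j₂−J=3  J+j₁−j₂=3  J−j₁+j₂=2  j₁+j₂+J+1=9
(j₁±m₁, j₂±m₂, J±M) = (4,2,2,3,3,2)
P² = 288/35
sum k=0..2:
  [0] +1/24 = 1/24
  [1] −1/4 = -1/4
  [2] +1/24 = 1/24
S = -1/6
C² = P²·S² = 8/35 ; C = -0.478091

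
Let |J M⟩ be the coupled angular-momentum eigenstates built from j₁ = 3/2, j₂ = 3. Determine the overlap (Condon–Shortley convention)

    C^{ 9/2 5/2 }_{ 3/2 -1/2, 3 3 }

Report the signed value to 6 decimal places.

+√(1/12) ≈ +0.288675

triangle: 0!×3!×6!/10! = 4320/3628800
(j±m)!: 1!×2!×6!×0!×7!×2! = 14515200
prefactor² = (2J+1)×Δ×N² = 172800
  k=0: +1/(0!×0!×2!×6!×1!×0!) = 1/1440
Σ = 1/1440  ⇒  CG² = 172800×1/1440² = 1/12
CG = +√(1/12) = +0.288675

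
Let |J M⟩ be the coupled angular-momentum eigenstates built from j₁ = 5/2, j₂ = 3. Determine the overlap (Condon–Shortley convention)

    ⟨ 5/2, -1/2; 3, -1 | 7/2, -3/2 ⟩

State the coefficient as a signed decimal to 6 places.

j₁+j₂−J=2  J+j₁−j₂=3  J−j₁+j₂=4  j₁+j₂+J+1=10
(j₁±m₁, j₂±m₂, J±M) = (2,3,2,4,2,5)
P² = 3072/35
sum k=0..2:
  [0] +1/48 = 1/48
  [1] −1/12 = -1/12
  [2] +1/96 = 1/96
S = -5/96
C² = P²·S² = 5/21 ; C = -0.487950

−√(5/21) = -0.487950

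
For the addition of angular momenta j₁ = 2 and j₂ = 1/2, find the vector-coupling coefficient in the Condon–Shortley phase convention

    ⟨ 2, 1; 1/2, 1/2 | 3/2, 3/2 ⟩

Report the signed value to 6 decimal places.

−√(1/5) = -0.447214

√[4·1!3!0!/5! · 3!1!1!0!3!0!] = √(36/5)
  +(−1)^1/∏(1,0,0,0,3,0)! = -1/6  (running -1/6)
⟨..|..⟩ = √(36/5)·(-1/6) = -0.447214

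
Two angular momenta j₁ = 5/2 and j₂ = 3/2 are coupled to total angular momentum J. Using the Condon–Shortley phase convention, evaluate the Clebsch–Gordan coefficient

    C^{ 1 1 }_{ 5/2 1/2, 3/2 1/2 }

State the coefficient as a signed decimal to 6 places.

j₁+j₂−J=3  J+j₁−j₂=2  J−j₁+j₂=0  j₁+j₂+J+1=6
(j₁±m₁, j₂±m₂, J±M) = (3,2,2,1,2,0)
P² = 12/5
sum k=2..2:
  [2] +1/4 = 1/4
S = 1/4
C² = P²·S² = 3/20 ; C = +0.387298

+√(3/20) ≈ +0.387298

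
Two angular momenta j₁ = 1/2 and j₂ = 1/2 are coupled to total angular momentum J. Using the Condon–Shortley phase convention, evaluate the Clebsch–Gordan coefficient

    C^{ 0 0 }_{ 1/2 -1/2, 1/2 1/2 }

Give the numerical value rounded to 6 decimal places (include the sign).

triangle: 1!·0!·0!/2! = 1/2
(j±m)!: 0!·1!·1!·0!·0!·0! = 1
prefactor² = (2J+1)·Δ·N² = 1/2
  k=1: −1/(1!·0!·0!·0!·0!·0!) = -1
Σ = -1  ⇒  CG² = 1/2·(-1)² = 1/2
CG = −√(1/2) = -0.707107

-0.707107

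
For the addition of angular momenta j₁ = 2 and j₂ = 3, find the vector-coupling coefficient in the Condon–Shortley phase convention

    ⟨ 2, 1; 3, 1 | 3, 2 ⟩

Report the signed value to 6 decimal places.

triangle: 2!·2!·4!/9! = 96/362880
(j±m)!: 3!·1!·4!·2!·5!·1! = 34560
prefactor² = (2J+1)·Δ·N² = 64
  k=0: +1/(0!·2!·1!·4!·1!·0!) = 1/48
  k=1: −1/(1!·1!·0!·3!·2!·1!) = -1/12
Σ = -1/16  ⇒  CG² = 64·(-1/16)² = 1/4
CG = −√(1/4) = -0.500000

−√(1/4) = -0.500000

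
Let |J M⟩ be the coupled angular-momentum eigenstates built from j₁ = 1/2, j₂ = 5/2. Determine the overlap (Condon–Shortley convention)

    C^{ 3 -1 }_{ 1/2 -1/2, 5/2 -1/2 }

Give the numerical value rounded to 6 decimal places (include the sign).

j₁+j₂−J=0  J+j₁−j₂=1  J−j₁+j₂=5  j₁+j₂+J+1=7
(j₁±m₁, j₂±m₂, J±M) = (0,1,2,3,2,4)
P² = 96
sum k=0..0:
  [0] +1/12 = 1/12
S = 1/12
C² = P²·S² = 2/3 ; C = +0.816497

+0.816497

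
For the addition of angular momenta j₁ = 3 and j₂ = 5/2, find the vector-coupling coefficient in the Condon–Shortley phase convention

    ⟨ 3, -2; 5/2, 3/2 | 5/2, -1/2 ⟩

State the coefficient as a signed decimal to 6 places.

−√(1/14) = -0.267261

j₁+j₂−J=3  J+j₁−j₂=3  J−j₁+j₂=2  j₁+j₂+J+1=9
(j₁±m₁, j₂±m₂, J±M) = (1,5,4,1,2,3)
P² = 288/7
sum k=2..3:
  [2] +1/24 = 1/24
  [3] −1/12 = -1/12
S = -1/24
C² = P²·S² = 1/14 ; C = -0.267261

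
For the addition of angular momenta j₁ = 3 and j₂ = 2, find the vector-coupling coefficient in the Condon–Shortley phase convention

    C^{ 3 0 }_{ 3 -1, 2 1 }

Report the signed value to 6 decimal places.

triangle: 2!×4!×2!/9! = 96/362880
(j±m)!: 2!×4!×3!×1!×3!×3! = 10368
prefactor² = (2J+1)×Δ×N² = 96/5
  k=1: −1/(1!×1!×3!×2!×1!×0!) = -1/12
  k=2: +1/(2!×0!×2!×1!×2!×1!) = 1/8
Σ = 1/24  ⇒  CG² = 96/5×1/24² = 1/30
CG = +√(1/30) = +0.182574

+√(1/30) = +0.182574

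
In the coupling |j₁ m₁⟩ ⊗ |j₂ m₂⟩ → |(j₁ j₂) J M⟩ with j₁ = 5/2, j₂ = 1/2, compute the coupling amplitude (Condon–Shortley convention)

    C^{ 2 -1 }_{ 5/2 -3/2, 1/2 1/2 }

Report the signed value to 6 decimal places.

-0.816497  (= −√(2/3))

√[5·1!4!0!/6! · 1!4!1!0!1!3!] = √(24)
  +(−1)^1/∏(1,0,3,0,1,0)! = -1/6  (running -1/6)
⟨..|..⟩ = √(24)·(-1/6) = -0.816497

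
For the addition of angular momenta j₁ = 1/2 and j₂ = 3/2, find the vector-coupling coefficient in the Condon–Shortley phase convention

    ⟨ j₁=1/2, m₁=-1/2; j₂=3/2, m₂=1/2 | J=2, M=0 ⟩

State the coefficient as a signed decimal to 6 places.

j₁+j₂−J=0  J+j₁−j₂=1  J−j₁+j₂=3  j₁+j₂+J+1=5
(j₁±m₁, j₂±m₂, J±M) = (0,1,2,1,2,2)
P² = 2
sum k=0..0:
  [0] +1/2 = 1/2
S = 1/2
C² = P²·S² = 1/2 ; C = +0.707107

+0.707107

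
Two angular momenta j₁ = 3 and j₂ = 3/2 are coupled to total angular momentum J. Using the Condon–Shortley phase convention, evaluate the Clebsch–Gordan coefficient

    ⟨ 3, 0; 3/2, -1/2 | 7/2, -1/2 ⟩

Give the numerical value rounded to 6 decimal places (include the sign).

√[8·1!5!2!/9! · 3!3!1!2!3!4!] = √(384/7)
  +(−1)^0/∏(0,1,3,1,2,1)! = 1/12  (running 1/12)
  +(−1)^1/∏(1,0,2,0,3,2)! = -1/24  (running 1/24)
⟨..|..⟩ = √(384/7)·(1/24) = +0.308607

+0.308607  (= +√(2/21))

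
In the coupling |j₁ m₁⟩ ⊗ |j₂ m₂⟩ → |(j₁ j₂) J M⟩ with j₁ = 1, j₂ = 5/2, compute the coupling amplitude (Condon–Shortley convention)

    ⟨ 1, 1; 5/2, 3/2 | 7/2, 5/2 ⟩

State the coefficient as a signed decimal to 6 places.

triangle: 0!×2!×5!/8! = 240/40320
(j±m)!: 2!×0!×4!×1!×6!×1! = 34560
prefactor² = (2J+1)×Δ×N² = 11520/7
  k=0: +1/(0!×0!×0!×4!×2!×1!) = 1/48
Σ = 1/48  ⇒  CG² = 11520/7×1/48² = 5/7
CG = +√(5/7) = +0.845154

+√(5/7) = +0.845154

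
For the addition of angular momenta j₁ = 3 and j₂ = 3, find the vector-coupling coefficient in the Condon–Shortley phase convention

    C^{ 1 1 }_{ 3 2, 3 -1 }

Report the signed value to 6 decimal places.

-0.422577

triangle: 5!·1!·1!/8! = 120/40320
(j±m)!: 5!·1!·2!·4!·2!·0! = 11520
prefactor² = (2J+1)·Δ·N² = 720/7
  k=1: −1/(1!·4!·0!·1!·1!·0!) = -1/24
Σ = -1/24  ⇒  CG² = 720/7·(-1/24)² = 5/28
CG = −√(5/28) = -0.422577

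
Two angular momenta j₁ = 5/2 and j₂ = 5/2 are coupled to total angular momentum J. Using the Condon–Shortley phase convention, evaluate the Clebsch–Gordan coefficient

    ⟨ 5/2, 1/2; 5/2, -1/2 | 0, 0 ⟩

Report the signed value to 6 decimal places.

triangle: 5!*0!*0!/6! = 120/720
(j±m)!: 3!*2!*2!*3!*0!*0! = 144
prefactor² = (2J+1)*Δ*N² = 24
  k=2: +1/(2!*3!*0!*0!*0!*0!) = 1/12
Σ = 1/12  ⇒  CG² = 24*1/12² = 1/6
CG = +√(1/6) = +0.408248

+0.408248  (= +√(1/6))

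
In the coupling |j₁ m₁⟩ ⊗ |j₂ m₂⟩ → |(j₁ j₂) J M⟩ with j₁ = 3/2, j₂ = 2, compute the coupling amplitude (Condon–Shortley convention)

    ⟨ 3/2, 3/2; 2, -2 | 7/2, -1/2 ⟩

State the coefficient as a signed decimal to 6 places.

triangle: 0!·3!·4!/8! = 144/40320
(j±m)!: 3!·0!·0!·4!·3!·4! = 20736
prefactor² = (2J+1)·Δ·N² = 20736/35
  k=0: +1/(0!·0!·0!·0!·3!·4!) = 1/144
Σ = 1/144  ⇒  CG² = 20736/35·1/144² = 1/35
CG = +√(1/35) = +0.169031

+0.169031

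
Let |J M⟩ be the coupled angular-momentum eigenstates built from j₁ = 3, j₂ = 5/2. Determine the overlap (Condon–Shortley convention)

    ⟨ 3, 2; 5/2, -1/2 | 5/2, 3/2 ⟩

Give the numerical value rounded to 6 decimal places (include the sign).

√[6·3!3!2!/9! · 5!1!2!3!4!1!] = √(288/7)
  +(−1)^0/∏(0,3,1,2,2,0)! = 1/24  (running 1/24)
  +(−1)^1/∏(1,2,0,1,3,1)! = -1/12  (running -1/24)
⟨..|..⟩ = √(288/7)·(-1/24) = -0.267261

-0.267261  (= −√(1/14))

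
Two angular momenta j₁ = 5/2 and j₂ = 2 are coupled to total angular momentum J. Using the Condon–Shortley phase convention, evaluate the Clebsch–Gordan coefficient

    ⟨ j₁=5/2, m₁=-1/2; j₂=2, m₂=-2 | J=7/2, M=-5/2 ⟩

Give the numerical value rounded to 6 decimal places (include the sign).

+0.712697

j₁+j₂−J=1  J+j₁−j₂=4  J−j₁+j₂=3  j₁+j₂+J+1=9
(j₁±m₁, j₂±m₂, J±M) = (2,3,0,4,1,6)
P² = 4608/7
sum k=0..0:
  [0] +1/36 = 1/36
S = 1/36
C² = P²·S² = 32/63 ; C = +0.712697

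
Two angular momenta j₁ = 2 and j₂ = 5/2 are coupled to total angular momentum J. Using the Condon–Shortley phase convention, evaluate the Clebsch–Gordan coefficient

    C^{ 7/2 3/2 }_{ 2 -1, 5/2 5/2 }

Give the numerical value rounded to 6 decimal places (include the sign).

j₁+j₂−J=1  J+j₁−j₂=3  J−j₁+j₂=4  j₁+j₂+J+1=9
(j₁±m₁, j₂±m₂, J±M) = (1,3,5,0,5,2)
P² = 3840/7
sum k=1..1:
  [1] −1/48 = -1/48
S = -1/48
C² = P²·S² = 5/21 ; C = -0.487950

−√(5/21) = -0.487950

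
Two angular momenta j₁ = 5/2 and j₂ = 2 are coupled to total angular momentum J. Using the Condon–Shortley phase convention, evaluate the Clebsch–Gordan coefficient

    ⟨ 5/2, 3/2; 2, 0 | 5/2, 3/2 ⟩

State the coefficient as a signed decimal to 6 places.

triangle: 2!×3!×2!/8! = 24/40320
(j±m)!: 4!×1!×2!×2!×4!×1! = 2304
prefactor² = (2J+1)×Δ×N² = 288/35
  k=0: +1/(0!×2!×1!×2!×2!×0!) = 1/8
  k=1: −1/(1!×1!×0!×1!×3!×1!) = -1/6
Σ = -1/24  ⇒  CG² = 288/35×(-1/24)² = 1/70
CG = −√(1/70) = -0.119523

−√(1/70) ≈ -0.119523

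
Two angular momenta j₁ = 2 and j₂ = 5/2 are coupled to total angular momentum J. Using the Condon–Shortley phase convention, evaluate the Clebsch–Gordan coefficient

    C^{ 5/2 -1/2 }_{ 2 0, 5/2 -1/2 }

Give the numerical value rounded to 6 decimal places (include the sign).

-0.478091

√[6·2!2!3!/8! · 2!2!2!3!2!3!] = √(72/35)
  +(−1)^0/∏(0,2,2,2,0,1)! = 1/8  (running 1/8)
  +(−1)^1/∏(1,1,1,1,1,2)! = -1/2  (running -3/8)
  +(−1)^2/∏(2,0,0,0,2,3)! = 1/24  (running -1/3)
⟨..|..⟩ = √(72/35)·(-1/3) = -0.478091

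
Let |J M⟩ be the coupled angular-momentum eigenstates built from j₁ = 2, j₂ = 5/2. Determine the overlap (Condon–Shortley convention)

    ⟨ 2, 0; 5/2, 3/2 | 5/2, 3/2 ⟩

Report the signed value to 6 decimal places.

−√(1/70) ≈ -0.119523

√[6·2!2!3!/8! · 2!2!4!1!4!1!] = √(288/35)
  +(−1)^1/∏(1,1,1,3,1,0)! = -1/6  (running -1/6)
  +(−1)^2/∏(2,0,0,2,2,1)! = 1/8  (running -1/24)
⟨..|..⟩ = √(288/35)·(-1/24) = -0.119523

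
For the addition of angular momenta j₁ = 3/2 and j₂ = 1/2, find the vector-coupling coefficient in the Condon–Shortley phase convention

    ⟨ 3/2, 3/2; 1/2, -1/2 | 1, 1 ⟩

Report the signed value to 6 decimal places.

+√(3/4) = +0.866025

triangle: 1!·2!·0!/4! = 2/24
(j±m)!: 3!·0!·0!·1!·2!·0! = 12
prefactor² = (2J+1)·Δ·N² = 3
  k=0: +1/(0!·1!·0!·0!·2!·0!) = 1/2
Σ = 1/2  ⇒  CG² = 3·1/2² = 3/4
CG = +√(3/4) = +0.866025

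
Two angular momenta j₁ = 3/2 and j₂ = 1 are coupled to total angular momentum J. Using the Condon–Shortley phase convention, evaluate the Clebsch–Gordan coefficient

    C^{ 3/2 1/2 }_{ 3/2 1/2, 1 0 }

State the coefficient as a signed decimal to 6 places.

+√(1/15) ≈ +0.258199

j₁+j₂−J=1  J+j₁−j₂=2  J−j₁+j₂=1  j₁+j₂+J+1=5
(j₁±m₁, j₂±m₂, J±M) = (2,1,1,1,2,1)
P² = 4/15
sum k=0..1:
  [0] +1/1 = 1
  [1] −1/2 = -1/2
S = 1/2
C² = P²·S² = 1/15 ; C = +0.258199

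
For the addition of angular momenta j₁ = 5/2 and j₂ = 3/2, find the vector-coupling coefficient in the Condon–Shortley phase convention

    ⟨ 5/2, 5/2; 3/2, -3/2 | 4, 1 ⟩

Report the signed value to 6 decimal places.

triangle: 0!×5!×3!/9! = 720/362880
(j±m)!: 5!×0!×0!×3!×5!×3! = 518400
prefactor² = (2J+1)×Δ×N² = 64800/7
  k=0: +1/(0!×0!×0!×0!×5!×3!) = 1/720
Σ = 1/720  ⇒  CG² = 64800/7×1/720² = 1/56
CG = +√(1/56) = +0.133631

+√(1/56) = +0.133631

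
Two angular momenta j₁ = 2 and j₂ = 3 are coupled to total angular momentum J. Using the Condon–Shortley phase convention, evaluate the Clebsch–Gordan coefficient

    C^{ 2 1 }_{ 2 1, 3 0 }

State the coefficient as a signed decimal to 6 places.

-0.534522

√[5·3!1!3!/8! · 3!1!3!3!3!1!] = √(81/14)
  +(−1)^0/∏(0,3,1,3,0,0)! = 1/36  (running 1/36)
  +(−1)^1/∏(1,2,0,2,1,1)! = -1/4  (running -2/9)
⟨..|..⟩ = √(81/14)·(-2/9) = -0.534522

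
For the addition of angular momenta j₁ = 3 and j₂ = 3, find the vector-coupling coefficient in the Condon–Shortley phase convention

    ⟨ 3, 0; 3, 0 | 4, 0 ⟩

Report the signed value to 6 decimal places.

√[9·2!4!4!/11! · 3!3!3!3!4!4!] = √(373248/1925)
  +(−1)^0/∏(0,2,3,3,1,1)! = 1/72  (running 1/72)
  +(−1)^1/∏(1,1,2,2,2,2)! = -1/16  (running -7/144)
  +(−1)^2/∏(2,0,1,1,3,3)! = 1/72  (running -5/144)
⟨..|..⟩ = √(373248/1925)·(-5/144) = -0.483494

−√(18/77) ≈ -0.483494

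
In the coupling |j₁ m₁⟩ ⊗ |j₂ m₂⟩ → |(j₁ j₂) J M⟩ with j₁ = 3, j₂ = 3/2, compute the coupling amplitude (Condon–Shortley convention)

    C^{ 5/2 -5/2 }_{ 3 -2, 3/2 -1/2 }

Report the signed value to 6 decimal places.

triangle: 2!·4!·1!/8! = 48/40320
(j±m)!: 1!·5!·1!·2!·0!·5! = 28800
prefactor² = (2J+1)·Δ·N² = 1440/7
  k=1: −1/(1!·1!·4!·0!·0!·1!) = -1/24
Σ = -1/24  ⇒  CG² = 1440/7·(-1/24)² = 5/14
CG = −√(5/14) = -0.597614

−√(5/14) ≈ -0.597614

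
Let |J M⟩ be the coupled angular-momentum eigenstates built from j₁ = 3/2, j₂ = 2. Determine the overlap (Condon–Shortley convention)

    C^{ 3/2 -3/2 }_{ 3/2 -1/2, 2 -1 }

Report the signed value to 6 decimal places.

√[4·2!1!2!/6! · 1!2!1!3!0!3!] = √(8/5)
  +(−1)^1/∏(1,1,1,0,0,2)! = -1/2  (running -1/2)
⟨..|..⟩ = √(8/5)·(-1/2) = -0.632456

−√(2/5) = -0.632456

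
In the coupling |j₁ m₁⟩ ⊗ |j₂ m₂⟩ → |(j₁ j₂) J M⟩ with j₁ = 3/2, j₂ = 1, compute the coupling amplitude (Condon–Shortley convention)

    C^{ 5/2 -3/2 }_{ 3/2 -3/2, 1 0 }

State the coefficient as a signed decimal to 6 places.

triangle: 0!*3!*2!/6! = 12/720
(j±m)!: 0!*3!*1!*1!*1!*4! = 144
prefactor² = (2J+1)*Δ*N² = 72/5
  k=0: +1/(0!*0!*3!*1!*0!*1!) = 1/6
Σ = 1/6  ⇒  CG² = 72/5*1/6² = 2/5
CG = +√(2/5) = +0.632456

+0.632456  (= +√(2/5))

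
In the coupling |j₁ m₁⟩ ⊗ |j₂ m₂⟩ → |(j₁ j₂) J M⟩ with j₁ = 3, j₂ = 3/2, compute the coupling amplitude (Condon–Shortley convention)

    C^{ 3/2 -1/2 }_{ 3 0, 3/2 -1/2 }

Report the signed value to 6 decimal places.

triangle: 3!·3!·0!/7! = 36/5040
(j±m)!: 3!·3!·1!·2!·1!·2! = 144
prefactor² = (2J+1)·Δ·N² = 144/35
  k=1: −1/(1!·2!·2!·0!·1!·0!) = -1/4
Σ = -1/4  ⇒  CG² = 144/35·(-1/4)² = 9/35
CG = −√(9/35) = -0.507093

-0.507093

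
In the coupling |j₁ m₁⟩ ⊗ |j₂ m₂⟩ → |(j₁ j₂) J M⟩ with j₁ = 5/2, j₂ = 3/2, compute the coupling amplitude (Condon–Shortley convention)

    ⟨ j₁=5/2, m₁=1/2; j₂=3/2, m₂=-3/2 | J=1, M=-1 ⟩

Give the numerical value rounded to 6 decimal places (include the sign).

j₁+j₂−J=3  J+j₁−j₂=2  J−j₁+j₂=0  j₁+j₂+J+1=6
(j₁±m₁, j₂±m₂, J±M) = (3,2,0,3,0,2)
P² = 36/5
sum k=0..0:
  [0] +1/12 = 1/12
S = 1/12
C² = P²·S² = 1/20 ; C = +0.223607

+√(1/20) ≈ +0.223607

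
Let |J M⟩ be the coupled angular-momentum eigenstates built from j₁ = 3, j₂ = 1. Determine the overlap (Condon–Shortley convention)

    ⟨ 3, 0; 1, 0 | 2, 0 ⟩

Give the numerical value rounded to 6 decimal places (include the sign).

-0.654654

j₁+j₂−J=2  J+j₁−j₂=4  J−j₁+j₂=0  j₁+j₂+J+1=7
(j₁±m₁, j₂±m₂, J±M) = (3,3,1,1,2,2)
P² = 48/7
sum k=1..1:
  [1] −1/4 = -1/4
S = -1/4
C² = P²·S² = 3/7 ; C = -0.654654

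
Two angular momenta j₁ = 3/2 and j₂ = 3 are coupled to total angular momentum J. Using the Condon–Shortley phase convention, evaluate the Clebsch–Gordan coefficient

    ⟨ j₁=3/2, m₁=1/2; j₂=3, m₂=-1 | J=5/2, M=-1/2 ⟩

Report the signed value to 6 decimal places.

-0.119523

triangle: 2!×1!×4!/8! = 48/40320
(j±m)!: 2!×1!×2!×4!×2!×3! = 1152
prefactor² = (2J+1)×Δ×N² = 288/35
  k=0: +1/(0!×2!×1!×2!×0!×2!) = 1/8
  k=1: −1/(1!×1!×0!×1!×1!×3!) = -1/6
Σ = -1/24  ⇒  CG² = 288/35×(-1/24)² = 1/70
CG = −√(1/70) = -0.119523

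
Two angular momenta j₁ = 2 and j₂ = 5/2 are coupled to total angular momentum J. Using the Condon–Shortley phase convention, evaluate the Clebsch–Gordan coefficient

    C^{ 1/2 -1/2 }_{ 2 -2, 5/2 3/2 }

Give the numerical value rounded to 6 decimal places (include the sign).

+0.258199  (= +√(1/15))

triangle: 4!·0!·1!/6! = 24/720
(j±m)!: 0!·4!·4!·1!·0!·1! = 576
prefactor² = (2J+1)·Δ·N² = 192/5
  k=4: +1/(4!·0!·0!·0!·0!·1!) = 1/24
Σ = 1/24  ⇒  CG² = 192/5·1/24² = 1/15
CG = +√(1/15) = +0.258199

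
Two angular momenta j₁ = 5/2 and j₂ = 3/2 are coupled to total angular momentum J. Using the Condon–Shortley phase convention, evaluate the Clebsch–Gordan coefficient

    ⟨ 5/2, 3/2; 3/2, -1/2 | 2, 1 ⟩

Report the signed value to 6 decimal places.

j₁+j₂−J=2  J+j₁−j₂=3  J−j₁+j₂=1  j₁+j₂+J+1=7
(j₁±m₁, j₂±m₂, J±M) = (4,1,1,2,3,1)
P² = 24/7
sum k=0..1:
  [0] +1/4 = 1/4
  [1] −1/6 = -1/6
S = 1/12
C² = P²·S² = 1/42 ; C = +0.154303

+√(1/42) ≈ +0.154303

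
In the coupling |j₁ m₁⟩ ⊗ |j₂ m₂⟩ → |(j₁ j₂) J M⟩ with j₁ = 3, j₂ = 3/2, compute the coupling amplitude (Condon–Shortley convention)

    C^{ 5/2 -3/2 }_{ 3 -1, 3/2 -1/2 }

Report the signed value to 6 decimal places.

-0.591608  (= −√(7/20))

j₁+j₂−J=2  J+j₁−j₂=4  J−j₁+j₂=1  j₁+j₂+J+1=8
(j₁±m₁, j₂±m₂, J±M) = (2,4,1,2,1,4)
P² = 576/35
sum k=0..1:
  [0] +1/48 = 1/48
  [1] −1/6 = -1/6
S = -7/48
C² = P²·S² = 7/20 ; C = -0.591608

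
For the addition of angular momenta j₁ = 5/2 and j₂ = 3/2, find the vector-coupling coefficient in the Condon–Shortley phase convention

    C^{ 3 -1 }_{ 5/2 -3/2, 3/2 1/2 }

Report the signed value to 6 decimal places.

triangle: 1!*4!*2!/8! = 48/40320
(j±m)!: 1!*4!*2!*1!*2!*4! = 2304
prefactor² = (2J+1)*Δ*N² = 96/5
  k=0: +1/(0!*1!*4!*2!*0!*0!) = 1/48
  k=1: −1/(1!*0!*3!*1!*1!*1!) = -1/6
Σ = -7/48  ⇒  CG² = 96/5*(-7/48)² = 49/120
CG = −√(49/120) = -0.639010

−√(49/120) = -0.639010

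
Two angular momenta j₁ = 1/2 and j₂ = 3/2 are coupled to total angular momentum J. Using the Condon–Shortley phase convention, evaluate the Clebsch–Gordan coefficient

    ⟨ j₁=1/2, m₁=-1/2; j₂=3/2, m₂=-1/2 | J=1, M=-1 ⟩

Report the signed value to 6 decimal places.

-0.500000

triangle: 1!×0!×2!/4! = 2/24
(j±m)!: 0!×1!×1!×2!×0!×2! = 4
prefactor² = (2J+1)×Δ×N² = 1
  k=1: −1/(1!×0!×0!×0!×0!×2!) = -1/2
Σ = -1/2  ⇒  CG² = 1×(-1/2)² = 1/4
CG = −√(1/4) = -0.500000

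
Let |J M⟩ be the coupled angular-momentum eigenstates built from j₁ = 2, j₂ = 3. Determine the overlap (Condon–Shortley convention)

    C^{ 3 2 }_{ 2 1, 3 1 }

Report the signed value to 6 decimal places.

triangle: 2!×2!×4!/9! = 96/362880
(j±m)!: 3!×1!×4!×2!×5!×1! = 34560
prefactor² = (2J+1)×Δ×N² = 64
  k=0: +1/(0!×2!×1!×4!×1!×0!) = 1/48
  k=1: −1/(1!×1!×0!×3!×2!×1!) = -1/12
Σ = -1/16  ⇒  CG² = 64×(-1/16)² = 1/4
CG = −√(1/4) = -0.500000

−√(1/4) = -0.500000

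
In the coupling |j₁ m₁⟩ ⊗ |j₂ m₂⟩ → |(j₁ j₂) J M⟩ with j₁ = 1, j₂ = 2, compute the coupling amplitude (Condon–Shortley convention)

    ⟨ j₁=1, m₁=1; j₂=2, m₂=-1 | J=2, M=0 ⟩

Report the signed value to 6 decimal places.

+0.707107  (= +√(1/2))

triangle: 1!×1!×3!/6! = 6/720
(j±m)!: 2!×0!×1!×3!×2!×2! = 48
prefactor² = (2J+1)×Δ×N² = 2
  k=0: +1/(0!×1!×0!×1!×1!×2!) = 1/2
Σ = 1/2  ⇒  CG² = 2×1/2² = 1/2
CG = +√(1/2) = +0.707107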